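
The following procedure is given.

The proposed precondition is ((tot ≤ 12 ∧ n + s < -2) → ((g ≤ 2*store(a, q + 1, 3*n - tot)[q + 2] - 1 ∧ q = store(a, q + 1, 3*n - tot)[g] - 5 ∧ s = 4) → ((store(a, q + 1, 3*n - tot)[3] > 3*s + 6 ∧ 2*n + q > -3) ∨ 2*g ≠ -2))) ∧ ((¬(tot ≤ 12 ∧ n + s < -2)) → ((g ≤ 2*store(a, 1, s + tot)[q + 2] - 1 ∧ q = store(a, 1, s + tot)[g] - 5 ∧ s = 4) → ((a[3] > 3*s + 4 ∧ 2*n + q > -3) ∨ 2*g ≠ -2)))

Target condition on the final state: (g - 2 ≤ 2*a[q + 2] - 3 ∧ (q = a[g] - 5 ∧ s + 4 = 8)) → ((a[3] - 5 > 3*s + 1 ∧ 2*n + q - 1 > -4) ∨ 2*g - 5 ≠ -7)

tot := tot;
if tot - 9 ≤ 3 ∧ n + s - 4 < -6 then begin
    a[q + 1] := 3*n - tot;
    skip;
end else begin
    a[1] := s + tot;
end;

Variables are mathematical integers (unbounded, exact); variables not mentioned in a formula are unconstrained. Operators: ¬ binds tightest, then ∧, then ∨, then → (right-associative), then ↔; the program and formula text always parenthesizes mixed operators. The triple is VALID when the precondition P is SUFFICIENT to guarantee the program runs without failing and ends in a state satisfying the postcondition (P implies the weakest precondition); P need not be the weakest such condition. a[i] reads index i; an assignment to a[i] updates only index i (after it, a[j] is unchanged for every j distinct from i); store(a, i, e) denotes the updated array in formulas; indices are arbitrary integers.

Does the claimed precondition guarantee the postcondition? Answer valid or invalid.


Working backward. After the program, the postcondition (g - 2 ≤ 2*a[q + 2] - 3 ∧ (q = a[g] - 5 ∧ s + 4 = 8)) → ((a[3] - 5 > 3*s + 1 ∧ 2*n + q - 1 > -4) ∨ 2*g - 5 ≠ -7) must hold; in canonical form it is (g ≤ 2*a[q + 2] - 1 ∧ q = a[g] - 5 ∧ s = 4) → ((a[3] > 3*s + 6 ∧ 2*n + q > -3) ∨ 2*g ≠ -2).
Then branch requires (g ≤ 2*store(a, q + 1, 3*n - tot)[q + 2] - 1 ∧ q = store(a, q + 1, 3*n - tot)[g] - 5 ∧ s = 4) → ((store(a, q + 1, 3*n - tot)[3] > 3*s + 6 ∧ 2*n + q > -3) ∨ 2*g ≠ -2); else branch requires (g ≤ 2*store(a, 1, s + tot)[q + 2] - 1 ∧ q = store(a, 1, s + tot)[g] - 5 ∧ s = 4) → ((a[3] > 3*s + 6 ∧ 2*n + q > -3) ∨ 2*g ≠ -2).
Before the if: ((tot ≤ 12 ∧ n + s < -2) → ((g ≤ 2*store(a, q + 1, 3*n - tot)[q + 2] - 1 ∧ q = store(a, q + 1, 3*n - tot)[g] - 5 ∧ s = 4) → ((store(a, q + 1, 3*n - tot)[3] > 3*s + 6 ∧ 2*n + q > -3) ∨ 2*g ≠ -2))) ∧ ((¬(tot ≤ 12 ∧ n + s < -2)) → ((g ≤ 2*store(a, 1, s + tot)[q + 2] - 1 ∧ q = store(a, 1, s + tot)[g] - 5 ∧ s = 4) → ((a[3] > 3*s + 6 ∧ 2*n + q > -3) ∨ 2*g ≠ -2)))
Before tot := tot: ((tot ≤ 12 ∧ n + s < -2) → ((g ≤ 2*store(a, q + 1, 3*n - tot)[q + 2] - 1 ∧ q = store(a, q + 1, 3*n - tot)[g] - 5 ∧ s = 4) → ((store(a, q + 1, 3*n - tot)[3] > 3*s + 6 ∧ 2*n + q > -3) ∨ 2*g ≠ -2))) ∧ ((¬(tot ≤ 12 ∧ n + s < -2)) → ((g ≤ 2*store(a, 1, s + tot)[q + 2] - 1 ∧ q = store(a, 1, s + tot)[g] - 5 ∧ s = 4) → ((a[3] > 3*s + 6 ∧ 2*n + q > -3) ∨ 2*g ≠ -2)))
The weakest precondition is ((tot ≤ 12 ∧ n + s < -2) → ((g ≤ 2*store(a, q + 1, 3*n - tot)[q + 2] - 1 ∧ q = store(a, q + 1, 3*n - tot)[g] - 5 ∧ s = 4) → ((store(a, q + 1, 3*n - tot)[3] > 3*s + 6 ∧ 2*n + q > -3) ∨ 2*g ≠ -2))) ∧ ((¬(tot ≤ 12 ∧ n + s < -2)) → ((g ≤ 2*store(a, 1, s + tot)[q + 2] - 1 ∧ q = store(a, 1, s + tot)[g] - 5 ∧ s = 4) → ((a[3] > 3*s + 6 ∧ 2*n + q > -3) ∨ 2*g ≠ -2))).
Check whether ((tot ≤ 12 ∧ n + s < -2) → ((g ≤ 2*store(a, q + 1, 3*n - tot)[q + 2] - 1 ∧ q = store(a, q + 1, 3*n - tot)[g] - 5 ∧ s = 4) → ((store(a, q + 1, 3*n - tot)[3] > 3*s + 6 ∧ 2*n + q > -3) ∨ 2*g ≠ -2))) ∧ ((¬(tot ≤ 12 ∧ n + s < -2)) → ((g ≤ 2*store(a, 1, s + tot)[q + 2] - 1 ∧ q = store(a, 1, s + tot)[g] - 5 ∧ s = 4) → ((a[3] > 3*s + 4 ∧ 2*n + q > -3) ∨ 2*g ≠ -2))) implies it.
Countermodel: at the initial state a = {[-13037] = 2, [-13036] = 0, [-1] = -13033, [1] = 2, [3] = 17, elsewhere 2}, g = -1, n = 6518, q = -13038, s = 4, tot = 15534, the precondition holds but the weakest precondition fails.
Answer: invalid


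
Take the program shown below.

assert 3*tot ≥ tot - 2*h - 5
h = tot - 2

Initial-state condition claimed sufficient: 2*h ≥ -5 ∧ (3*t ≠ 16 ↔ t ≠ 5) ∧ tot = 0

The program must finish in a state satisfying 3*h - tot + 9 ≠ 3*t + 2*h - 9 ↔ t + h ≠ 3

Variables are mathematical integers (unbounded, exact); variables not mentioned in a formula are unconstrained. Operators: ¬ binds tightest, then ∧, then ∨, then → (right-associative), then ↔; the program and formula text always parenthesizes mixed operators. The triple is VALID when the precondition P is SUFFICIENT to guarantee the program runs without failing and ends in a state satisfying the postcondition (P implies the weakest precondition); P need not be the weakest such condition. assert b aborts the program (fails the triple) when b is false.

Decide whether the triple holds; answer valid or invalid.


Working backward. After the program, the postcondition 3*h - tot + 9 ≠ 3*t + 2*h - 9 ↔ t + h ≠ 3 must hold; in canonical form it is h ≠ 3*t + tot - 18 ↔ h + t ≠ 3.
Before h := tot - 2: 3*t ≠ 16 ↔ t + tot ≠ 5
Before assert 3*tot ≥ tot - 2*h - 5: 2*h + 2*tot ≥ -5 ∧ (3*t ≠ 16 ↔ t + tot ≠ 5)
The weakest precondition is 2*h + 2*tot ≥ -5 ∧ (3*t ≠ 16 ↔ t + tot ≠ 5).
Check whether 2*h ≥ -5 ∧ (3*t ≠ 16 ↔ t ≠ 5) ∧ tot = 0 implies it.
Every state satisfying the precondition satisfies the weakest precondition: the implication holds.
Answer: valid


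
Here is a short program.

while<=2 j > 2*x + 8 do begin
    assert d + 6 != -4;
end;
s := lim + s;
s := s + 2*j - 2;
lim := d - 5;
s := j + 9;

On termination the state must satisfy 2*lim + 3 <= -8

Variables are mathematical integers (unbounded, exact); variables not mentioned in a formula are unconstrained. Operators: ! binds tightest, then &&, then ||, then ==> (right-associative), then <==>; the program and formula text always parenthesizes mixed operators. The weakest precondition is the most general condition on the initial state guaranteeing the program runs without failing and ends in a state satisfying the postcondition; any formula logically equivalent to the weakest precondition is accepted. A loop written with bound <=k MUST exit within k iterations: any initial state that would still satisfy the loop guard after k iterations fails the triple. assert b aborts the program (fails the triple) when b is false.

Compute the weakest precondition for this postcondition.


Working backward. After the program, the postcondition 2*lim + 3 <= -8 must hold; in canonical form it is 2*lim <= -11.
Before s := j + 9: 2*lim <= -11
Before lim := d - 5: 2*d <= -1
Before s := s + 2*j - 2: 2*d <= -1
Before s := lim + s: 2*d <= -1
Before the loop (bound <=2), unroll the exhaustion recursion (WP_0 = exit-now case; WP_j = one more guarded iteration, up to j = 2):
  WP_0: (!(j > 2*x + 8)) && 2*d <= -1
  WP_1: (j > 2*x + 8 ==> (d != -10 && (!(j > 2*x + 8)) && 2*d <= -1)) && ((!(j > 2*x + 8)) ==> 2*d <= -1)
  WP_2: (j > 2*x + 8 ==> (d != -10 && (j > 2*x + 8 ==> (d != -10 && (!(j > 2*x + 8)) && 2*d <= -1)) && ((!(j > 2*x + 8)) ==> 2*d <= -1))) && ((!(j > 2*x + 8)) ==> 2*d <= -1)
So before the loop: (j > 2*x + 8 ==> (d != -10 && (j > 2*x + 8 ==> (d != -10 && (!(j > 2*x + 8)) && 2*d <= -1)) && ((!(j > 2*x + 8)) ==> 2*d <= -1))) && ((!(j > 2*x + 8)) ==> 2*d <= -1)
Answer: WP = (j > 2*x + 8 ==> (d != -10 && (j > 2*x + 8 ==> (d != -10 && (!(j > 2*x + 8)) && 2*d <= -1)) && ((!(j > 2*x + 8)) ==> 2*d <= -1))) && ((!(j > 2*x + 8)) ==> 2*d <= -1)


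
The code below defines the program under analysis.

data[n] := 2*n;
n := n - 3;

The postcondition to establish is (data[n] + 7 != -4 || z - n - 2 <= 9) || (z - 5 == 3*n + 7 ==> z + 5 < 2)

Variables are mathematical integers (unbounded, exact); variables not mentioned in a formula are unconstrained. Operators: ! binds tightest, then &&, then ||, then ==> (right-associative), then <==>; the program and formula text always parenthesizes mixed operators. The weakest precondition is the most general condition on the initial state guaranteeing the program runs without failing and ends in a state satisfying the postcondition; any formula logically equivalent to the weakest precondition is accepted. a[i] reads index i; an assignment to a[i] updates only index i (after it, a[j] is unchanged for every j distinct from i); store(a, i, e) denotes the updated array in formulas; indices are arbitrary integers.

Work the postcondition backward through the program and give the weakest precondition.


Working backward. After the program, the postcondition (data[n] + 7 != -4 || z - n - 2 <= 9) || (z - 5 == 3*n + 7 ==> z + 5 < 2) must hold; in canonical form it is data[n] != -11 || z <= n + 11 || (z == 3*n + 12 ==> z < -3).
Before n := n - 3: data[n - 3] != -11 || z <= n + 8 || (z == 3*n + 3 ==> z < -3)
Before data[n] := 2*n: store(data, n, 2*n)[n - 3] != -11 || z <= n + 8 || (z == 3*n + 3 ==> z < -3)
Answer: WP = store(data, n, 2*n)[n - 3] != -11 || z <= n + 8 || (z == 3*n + 3 ==> z < -3)


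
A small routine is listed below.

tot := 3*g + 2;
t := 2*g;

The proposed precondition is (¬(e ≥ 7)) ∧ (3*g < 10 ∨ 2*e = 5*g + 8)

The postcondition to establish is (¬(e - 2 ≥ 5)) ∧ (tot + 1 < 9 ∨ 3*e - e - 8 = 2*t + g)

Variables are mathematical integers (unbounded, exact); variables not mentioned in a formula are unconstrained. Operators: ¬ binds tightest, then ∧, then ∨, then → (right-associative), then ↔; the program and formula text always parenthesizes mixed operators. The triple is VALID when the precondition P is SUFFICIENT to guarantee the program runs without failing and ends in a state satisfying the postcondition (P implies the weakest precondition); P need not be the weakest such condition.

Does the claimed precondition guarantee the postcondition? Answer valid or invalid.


Working backward. After the program, the postcondition (¬(e - 2 ≥ 5)) ∧ (tot + 1 < 9 ∨ 3*e - e - 8 = 2*t + g) must hold; in canonical form it is (¬(e ≥ 7)) ∧ (tot < 8 ∨ 2*e = g + 2*t + 8).
Before t := 2*g: (¬(e ≥ 7)) ∧ (tot < 8 ∨ 2*e = 5*g + 8)
Before tot := 3*g + 2: (¬(e ≥ 7)) ∧ (3*g < 6 ∨ 2*e = 5*g + 8)
The weakest precondition is (¬(e ≥ 7)) ∧ (3*g < 6 ∨ 2*e = 5*g + 8).
Check whether (¬(e ≥ 7)) ∧ (3*g < 10 ∨ 2*e = 5*g + 8) implies it.
Countermodel: at the initial state e = 0, g = 2, the precondition holds but the weakest precondition fails.
Answer: invalid


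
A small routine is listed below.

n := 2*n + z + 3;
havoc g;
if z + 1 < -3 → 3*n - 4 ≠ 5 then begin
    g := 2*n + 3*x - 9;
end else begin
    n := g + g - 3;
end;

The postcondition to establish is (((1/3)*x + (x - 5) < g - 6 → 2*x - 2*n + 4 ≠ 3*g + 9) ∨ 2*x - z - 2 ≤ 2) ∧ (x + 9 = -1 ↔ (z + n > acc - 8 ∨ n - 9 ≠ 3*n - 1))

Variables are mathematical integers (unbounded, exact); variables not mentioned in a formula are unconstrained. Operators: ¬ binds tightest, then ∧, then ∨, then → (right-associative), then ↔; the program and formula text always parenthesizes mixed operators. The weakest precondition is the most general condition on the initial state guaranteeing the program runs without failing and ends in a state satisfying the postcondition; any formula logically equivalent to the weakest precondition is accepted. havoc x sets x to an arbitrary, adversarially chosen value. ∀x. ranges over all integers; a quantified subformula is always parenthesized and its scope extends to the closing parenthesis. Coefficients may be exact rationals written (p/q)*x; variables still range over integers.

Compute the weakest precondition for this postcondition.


Working backward. After the program, the postcondition (((1/3)*x + (x - 5) < g - 6 → 2*x - 2*n + 4 ≠ 3*g + 9) ∨ 2*x - z - 2 ≤ 2) ∧ (x + 9 = -1 ↔ (z + n > acc - 8 ∨ n - 9 ≠ 3*n - 1)) must hold; in canonical form it is (((4/3)*x < g - 1 → 2*x ≠ 3*g + 2*n + 5) ∨ 2*x ≤ z + 4) ∧ (x = -10 ↔ (n + z > acc - 8 ∨ 2*n ≠ -8)).
Then branch requires ((2*n + (5/3)*x > 10 → 8*n + 7*x ≠ 22) ∨ 2*x ≤ z + 4) ∧ (x = -10 ↔ (n + z > acc - 8 ∨ 2*n ≠ -8)); else branch requires (((4/3)*x < g - 1 → 2*x ≠ 7*g - 1) ∨ 2*x ≤ z + 4) ∧ (x = -10 ↔ (2*g + z > acc - 5 ∨ 4*g ≠ -2)).
Before the if: ((z < -4 → 3*n ≠ 9) → (((2*n + (5/3)*x > 10 → 8*n + 7*x ≠ 22) ∨ 2*x ≤ z + 4) ∧ (x = -10 ↔ (n + z > acc - 8 ∨ 2*n ≠ -8)))) ∧ ((¬(z < -4 → 3*n ≠ 9)) → ((((4/3)*x < g - 1 → 2*x ≠ 7*g - 1) ∨ 2*x ≤ z + 4) ∧ (x = -10 ↔ (2*g + z > acc - 5 ∨ 4*g ≠ -2))))
Before havoc g: ∀g_1. (((z < -4 → 3*n ≠ 9) → (((2*n + (5/3)*x > 10 → 8*n + 7*x ≠ 22) ∨ 2*x ≤ z + 4) ∧ (x = -10 ↔ (n + z > acc - 8 ∨ 2*n ≠ -8)))) ∧ ((¬(z < -4 → 3*n ≠ 9)) → ((((4/3)*x < g_1 - 1 → 2*x ≠ 7*g_1 - 1) ∨ 2*x ≤ z + 4) ∧ (x = -10 ↔ (2*g_1 + z > acc - 5 ∨ 4*g_1 ≠ -2)))))
Before n := 2*n + z + 3: ∀g_1. (((z < -4 → 6*n + 3*z ≠ 0) → (((4*n + (5/3)*x + 2*z > 4 → 16*n + 7*x + 8*z ≠ -2) ∨ 2*x ≤ z + 4) ∧ (x = -10 ↔ (2*n + 2*z > acc - 11 ∨ 4*n + 2*z ≠ -14)))) ∧ ((¬(z < -4 → 6*n + 3*z ≠ 0)) → ((((4/3)*x < g_1 - 1 → 2*x ≠ 7*g_1 - 1) ∨ 2*x ≤ z + 4) ∧ (x = -10 ↔ (2*g_1 + z > acc - 5 ∨ 4*g_1 ≠ -2)))))
Answer: WP = ∀g_1. (((z < -4 → 6*n + 3*z ≠ 0) → (((4*n + (5/3)*x + 2*z > 4 → 16*n + 7*x + 8*z ≠ -2) ∨ 2*x ≤ z + 4) ∧ (x = -10 ↔ (2*n + 2*z > acc - 11 ∨ 4*n + 2*z ≠ -14)))) ∧ ((¬(z < -4 → 6*n + 3*z ≠ 0)) → ((((4/3)*x < g_1 - 1 → 2*x ≠ 7*g_1 - 1) ∨ 2*x ≤ z + 4) ∧ (x = -10 ↔ (2*g_1 + z > acc - 5 ∨ 4*g_1 ≠ -2)))))


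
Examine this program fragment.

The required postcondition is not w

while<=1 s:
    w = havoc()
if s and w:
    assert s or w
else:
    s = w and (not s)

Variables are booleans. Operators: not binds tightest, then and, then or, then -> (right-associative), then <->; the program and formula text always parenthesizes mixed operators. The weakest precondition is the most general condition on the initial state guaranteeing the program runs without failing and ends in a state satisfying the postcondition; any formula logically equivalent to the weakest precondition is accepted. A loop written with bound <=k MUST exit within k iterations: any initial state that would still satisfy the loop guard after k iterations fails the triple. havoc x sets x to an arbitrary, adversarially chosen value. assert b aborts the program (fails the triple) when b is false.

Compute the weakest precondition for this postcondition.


Working backward. After the program, not w must hold.
Then branch requires (s or w) and (not w); else branch requires not w.
Before the if: ((s and w) -> ((s or w) and (not w))) and ((not (s and w)) -> (not w))
Before the loop (bound <=1), unroll the exhaustion recursion (WP_0 = exit-now case; WP_j = one more guarded iteration, up to j = 1):
  WP_0: (not s) and ((s and w) -> ((s or w) and (not w))) and ((not (s and w)) -> (not w))
  WP_1: (not s) and ((not s) -> (((s and w) -> ((s or w) and (not w))) and ((not (s and w)) -> (not w))))
So before the loop: (not s) and ((not s) -> (((s and w) -> ((s or w) and (not w))) and ((not (s and w)) -> (not w))))
Answer: WP = (not s) and ((not s) -> (((s and w) -> ((s or w) and (not w))) and ((not (s and w)) -> (not w))))


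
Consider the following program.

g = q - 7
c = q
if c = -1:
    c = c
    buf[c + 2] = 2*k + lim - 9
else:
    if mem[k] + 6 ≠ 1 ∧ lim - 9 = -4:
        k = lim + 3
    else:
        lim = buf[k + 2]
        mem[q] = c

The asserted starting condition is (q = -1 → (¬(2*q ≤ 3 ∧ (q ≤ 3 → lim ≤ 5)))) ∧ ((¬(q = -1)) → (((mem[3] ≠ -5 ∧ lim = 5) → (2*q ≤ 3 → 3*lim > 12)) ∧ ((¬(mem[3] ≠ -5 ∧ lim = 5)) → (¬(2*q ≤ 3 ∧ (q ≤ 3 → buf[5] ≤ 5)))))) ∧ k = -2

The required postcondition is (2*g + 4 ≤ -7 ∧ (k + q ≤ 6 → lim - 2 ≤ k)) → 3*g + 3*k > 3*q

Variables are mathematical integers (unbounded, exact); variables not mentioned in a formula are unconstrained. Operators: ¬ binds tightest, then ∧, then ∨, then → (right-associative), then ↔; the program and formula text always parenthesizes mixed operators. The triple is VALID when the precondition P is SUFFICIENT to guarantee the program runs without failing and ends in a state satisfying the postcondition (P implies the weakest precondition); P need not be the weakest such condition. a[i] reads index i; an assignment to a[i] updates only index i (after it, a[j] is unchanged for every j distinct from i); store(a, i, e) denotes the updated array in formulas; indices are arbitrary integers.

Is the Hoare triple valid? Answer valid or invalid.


Working backward. After the program, the postcondition (2*g + 4 ≤ -7 ∧ (k + q ≤ 6 → lim - 2 ≤ k)) → 3*g + 3*k > 3*q must hold; in canonical form it is (2*g ≤ -11 ∧ (k + q ≤ 6 → lim ≤ k + 2)) → 3*g + 3*k > 3*q.
Then branch requires (2*g ≤ -11 ∧ (k + q ≤ 6 → lim ≤ k + 2)) → 3*g + 3*k > 3*q; else branch requires ((mem[k] ≠ -5 ∧ lim = 5) → (2*g ≤ -11 → 3*g + 3*lim > 3*q - 9)) ∧ ((¬(mem[k] ≠ -5 ∧ lim = 5)) → ((2*g ≤ -11 ∧ (k + q ≤ 6 → buf[k + 2] ≤ k + 2)) → 3*g + 3*k > 3*q)).
Before the if: (c = -1 → ((2*g ≤ -11 ∧ (k + q ≤ 6 → lim ≤ k + 2)) → 3*g + 3*k > 3*q)) ∧ ((¬(c = -1)) → (((mem[k] ≠ -5 ∧ lim = 5) → (2*g ≤ -11 → 3*g + 3*lim > 3*q - 9)) ∧ ((¬(mem[k] ≠ -5 ∧ lim = 5)) → ((2*g ≤ -11 ∧ (k + q ≤ 6 → buf[k + 2] ≤ k + 2)) → 3*g + 3*k > 3*q))))
Before c := q: (q = -1 → ((2*g ≤ -11 ∧ (k + q ≤ 6 → lim ≤ k + 2)) → 3*g + 3*k > 3*q)) ∧ ((¬(q = -1)) → (((mem[k] ≠ -5 ∧ lim = 5) → (2*g ≤ -11 → 3*g + 3*lim > 3*q - 9)) ∧ ((¬(mem[k] ≠ -5 ∧ lim = 5)) → ((2*g ≤ -11 ∧ (k + q ≤ 6 → buf[k + 2] ≤ k + 2)) → 3*g + 3*k > 3*q))))
Before g := q - 7: (q = -1 → ((2*q ≤ 3 ∧ (k + q ≤ 6 → lim ≤ k + 2)) → 3*k > 21)) ∧ ((¬(q = -1)) → (((mem[k] ≠ -5 ∧ lim = 5) → (2*q ≤ 3 → 3*lim > 12)) ∧ ((¬(mem[k] ≠ -5 ∧ lim = 5)) → ((2*q ≤ 3 ∧ (k + q ≤ 6 → buf[k + 2] ≤ k + 2)) → 3*k > 21))))
The weakest precondition is (q = -1 → ((2*q ≤ 3 ∧ (k + q ≤ 6 → lim ≤ k + 2)) → 3*k > 21)) ∧ ((¬(q = -1)) → (((mem[k] ≠ -5 ∧ lim = 5) → (2*q ≤ 3 → 3*lim > 12)) ∧ ((¬(mem[k] ≠ -5 ∧ lim = 5)) → ((2*q ≤ 3 ∧ (k + q ≤ 6 → buf[k + 2] ≤ k + 2)) → 3*k > 21)))).
Check whether (q = -1 → (¬(2*q ≤ 3 ∧ (q ≤ 3 → lim ≤ 5)))) ∧ ((¬(q = -1)) → (((mem[3] ≠ -5 ∧ lim = 5) → (2*q ≤ 3 → 3*lim > 12)) ∧ ((¬(mem[3] ≠ -5 ∧ lim = 5)) → (¬(2*q ≤ 3 ∧ (q ≤ 3 → buf[5] ≤ 5)))))) ∧ k = -2 implies it.
Countermodel: at the initial state buf = {[-2] = -7040, [0] = -7040, [3] = -7040, [5] = 6, elsewhere -7040}, k = -2, lim = 0, mem = {[-2] = 0, [0] = 0, [3] = 0, [5] = 0, elsewhere 0}, q = 0, the precondition holds but the weakest precondition fails.
Answer: invalid


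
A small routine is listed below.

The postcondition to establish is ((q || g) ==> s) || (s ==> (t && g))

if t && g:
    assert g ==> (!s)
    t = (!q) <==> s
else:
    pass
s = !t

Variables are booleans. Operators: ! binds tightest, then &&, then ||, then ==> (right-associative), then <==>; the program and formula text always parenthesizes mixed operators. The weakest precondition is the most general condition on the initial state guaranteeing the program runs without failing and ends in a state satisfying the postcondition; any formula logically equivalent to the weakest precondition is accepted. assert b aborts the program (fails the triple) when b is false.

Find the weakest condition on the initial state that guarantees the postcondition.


Working backward. After the program, ((q || g) ==> s) || (s ==> (t && g)) must hold.
Before s := !t: ((q || g) ==> (!t)) || ((!t) ==> (t && g))
Then branch requires (g ==> (!s)) && (((q || g) ==> (!((!q) <==> s))) || ((!((!q) <==> s)) ==> (((!q) <==> s) && g))); else branch requires ((q || g) ==> (!t)) || ((!t) ==> (t && g)).
Before the if: ((t && g) ==> ((g ==> (!s)) && (((q || g) ==> (!((!q) <==> s))) || ((!((!q) <==> s)) ==> (((!q) <==> s) && g))))) && ((!(t && g)) ==> (((q || g) ==> (!t)) || ((!t) ==> (t && g))))
Answer: WP = ((t && g) ==> ((g ==> (!s)) && (((q || g) ==> (!((!q) <==> s))) || ((!((!q) <==> s)) ==> (((!q) <==> s) && g))))) && ((!(t && g)) ==> (((q || g) ==> (!t)) || ((!t) ==> (t && g))))


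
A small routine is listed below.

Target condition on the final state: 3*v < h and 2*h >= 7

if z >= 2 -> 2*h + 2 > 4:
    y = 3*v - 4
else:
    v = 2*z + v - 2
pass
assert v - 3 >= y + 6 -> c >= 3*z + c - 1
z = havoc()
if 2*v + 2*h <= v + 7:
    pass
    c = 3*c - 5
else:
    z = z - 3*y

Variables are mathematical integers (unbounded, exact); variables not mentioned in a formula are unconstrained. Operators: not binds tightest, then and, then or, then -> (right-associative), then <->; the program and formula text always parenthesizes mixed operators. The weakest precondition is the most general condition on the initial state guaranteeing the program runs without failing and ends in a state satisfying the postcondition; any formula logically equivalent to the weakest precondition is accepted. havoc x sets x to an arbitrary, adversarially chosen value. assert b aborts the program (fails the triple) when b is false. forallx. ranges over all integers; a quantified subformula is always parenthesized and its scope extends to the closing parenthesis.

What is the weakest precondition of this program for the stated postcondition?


Working backward. After the program, 3*v < h and 2*h >= 7 must hold.
Then branch requires 3*v < h and 2*h >= 7; else branch requires 3*v < h and 2*h >= 7.
Before the if: (2*h + v <= 7 -> (3*v < h and 2*h >= 7)) and ((not (2*h + v <= 7)) -> (3*v < h and 2*h >= 7))
Before havoc z: (2*h + v <= 7 -> (3*v < h and 2*h >= 7)) and ((not (2*h + v <= 7)) -> (3*v < h and 2*h >= 7))
Before assert v - 3 >= y + 6 -> c >= 3*z + c - 1: (v >= y + 9 -> 3*z <= 1) and (2*h + v <= 7 -> (3*v < h and 2*h >= 7)) and ((not (2*h + v <= 7)) -> (3*v < h and 2*h >= 7))
Before skip: (v >= y + 9 -> 3*z <= 1) and (2*h + v <= 7 -> (3*v < h and 2*h >= 7)) and ((not (2*h + v <= 7)) -> (3*v < h and 2*h >= 7))
Then branch requires (2*v <= -5 -> 3*z <= 1) and (2*h + v <= 7 -> (3*v < h and 2*h >= 7)) and ((not (2*h + v <= 7)) -> (3*v < h and 2*h >= 7)); else branch requires (v + 2*z >= y + 11 -> 3*z <= 1) and (2*h + v + 2*z <= 9 -> (3*v + 6*z < h + 6 and 2*h >= 7)) and ((not (2*h + v + 2*z <= 9)) -> (3*v + 6*z < h + 6 and 2*h >= 7)).
Before the if: ((z >= 2 -> 2*h > 2) -> ((2*v <= -5 -> 3*z <= 1) and (2*h + v <= 7 -> (3*v < h and 2*h >= 7)) and ((not (2*h + v <= 7)) -> (3*v < h and 2*h >= 7)))) and ((not (z >= 2 -> 2*h > 2)) -> ((v + 2*z >= y + 11 -> 3*z <= 1) and (2*h + v + 2*z <= 9 -> (3*v + 6*z < h + 6 and 2*h >= 7)) and ((not (2*h + v + 2*z <= 9)) -> (3*v + 6*z < h + 6 and 2*h >= 7))))
Answer: WP = ((z >= 2 -> 2*h > 2) -> ((2*v <= -5 -> 3*z <= 1) and (2*h + v <= 7 -> (3*v < h and 2*h >= 7)) and ((not (2*h + v <= 7)) -> (3*v < h and 2*h >= 7)))) and ((not (z >= 2 -> 2*h > 2)) -> ((v + 2*z >= y + 11 -> 3*z <= 1) and (2*h + v + 2*z <= 9 -> (3*v + 6*z < h + 6 and 2*h >= 7)) and ((not (2*h + v + 2*z <= 9)) -> (3*v + 6*z < h + 6 and 2*h >= 7))))


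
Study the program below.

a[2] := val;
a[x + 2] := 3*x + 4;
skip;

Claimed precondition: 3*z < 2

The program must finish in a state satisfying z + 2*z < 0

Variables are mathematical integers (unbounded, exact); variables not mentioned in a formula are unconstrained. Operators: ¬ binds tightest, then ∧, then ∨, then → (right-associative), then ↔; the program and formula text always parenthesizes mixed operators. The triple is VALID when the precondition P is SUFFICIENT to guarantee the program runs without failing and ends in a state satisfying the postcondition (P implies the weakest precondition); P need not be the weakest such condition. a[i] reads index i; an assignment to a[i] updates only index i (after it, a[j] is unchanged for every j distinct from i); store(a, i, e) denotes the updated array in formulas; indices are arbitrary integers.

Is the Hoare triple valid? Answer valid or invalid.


Working backward. After the program, the postcondition z + 2*z < 0 must hold; in canonical form it is 3*z < 0.
Before skip: 3*z < 0
Before a[x + 2] := 3*x + 4: 3*z < 0
Before a[2] := val: 3*z < 0
The weakest precondition is 3*z < 0.
Check whether 3*z < 2 implies it.
Countermodel: at the initial state z = 0, the precondition holds but the weakest precondition fails.
Answer: invalid


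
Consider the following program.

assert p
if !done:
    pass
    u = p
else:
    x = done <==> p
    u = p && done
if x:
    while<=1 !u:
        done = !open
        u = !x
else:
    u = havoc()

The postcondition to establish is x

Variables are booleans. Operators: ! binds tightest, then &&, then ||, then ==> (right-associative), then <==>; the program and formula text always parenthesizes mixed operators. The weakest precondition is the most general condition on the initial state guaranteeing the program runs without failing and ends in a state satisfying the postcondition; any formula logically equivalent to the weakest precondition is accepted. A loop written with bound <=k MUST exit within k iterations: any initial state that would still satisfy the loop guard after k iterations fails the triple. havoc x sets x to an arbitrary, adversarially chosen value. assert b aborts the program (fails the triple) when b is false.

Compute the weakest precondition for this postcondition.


Working backward. After the program, x must hold.
Then branch requires u && (u ==> x); else branch requires x.
Before the if: (x ==> (u && (u ==> x))) && ((!x) ==> x)
Then branch requires (x ==> (p && (p ==> x))) && ((!x) ==> x); else branch requires ((done <==> p) ==> (p && done && ((p && done) ==> (done <==> p)))) && ((!(done <==> p)) ==> (done <==> p)).
Before the if: ((!done) ==> ((x ==> (p && (p ==> x))) && ((!x) ==> x))) && (done ==> (((done <==> p) ==> (p && done && ((p && done) ==> (done <==> p)))) && ((!(done <==> p)) ==> (done <==> p))))
Before assert p: p && ((!done) ==> ((x ==> (p && (p ==> x))) && ((!x) ==> x))) && (done ==> (((done <==> p) ==> (p && done && ((p && done) ==> (done <==> p)))) && ((!(done <==> p)) ==> (done <==> p))))
Answer: WP = p && ((!done) ==> ((x ==> (p && (p ==> x))) && ((!x) ==> x))) && (done ==> (((done <==> p) ==> (p && done && ((p && done) ==> (done <==> p)))) && ((!(done <==> p)) ==> (done <==> p))))


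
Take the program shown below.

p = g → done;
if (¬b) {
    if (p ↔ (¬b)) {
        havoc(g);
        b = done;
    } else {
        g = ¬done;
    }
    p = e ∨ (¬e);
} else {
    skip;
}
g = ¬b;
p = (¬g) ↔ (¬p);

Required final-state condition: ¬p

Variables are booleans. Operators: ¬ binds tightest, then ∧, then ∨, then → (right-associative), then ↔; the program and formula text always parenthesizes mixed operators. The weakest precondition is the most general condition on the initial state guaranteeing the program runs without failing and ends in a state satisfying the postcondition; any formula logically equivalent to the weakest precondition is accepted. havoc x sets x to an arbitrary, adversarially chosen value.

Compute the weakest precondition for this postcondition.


Working backward. After the program, ¬p must hold.
Before p := (¬g) ↔ (¬p): ¬((¬g) ↔ (¬p))
Before g := ¬b: ¬(b ↔ (¬p))
Then branch requires ((p ↔ (¬b)) → done) ∧ ((¬(p ↔ (¬b))) → b); else branch requires ¬(b ↔ (¬p)).
Before the if: ((¬b) → (((p ↔ (¬b)) → done) ∧ ((¬(p ↔ (¬b))) → b))) ∧ (b → (¬(b ↔ (¬p))))
Before p := g → done: ((¬b) → ((((g → done) ↔ (¬b)) → done) ∧ ((¬((g → done) ↔ (¬b))) → b))) ∧ (b → (¬(b ↔ (¬(g → done)))))
Answer: WP = ((¬b) → ((((g → done) ↔ (¬b)) → done) ∧ ((¬((g → done) ↔ (¬b))) → b))) ∧ (b → (¬(b ↔ (¬(g → done)))))


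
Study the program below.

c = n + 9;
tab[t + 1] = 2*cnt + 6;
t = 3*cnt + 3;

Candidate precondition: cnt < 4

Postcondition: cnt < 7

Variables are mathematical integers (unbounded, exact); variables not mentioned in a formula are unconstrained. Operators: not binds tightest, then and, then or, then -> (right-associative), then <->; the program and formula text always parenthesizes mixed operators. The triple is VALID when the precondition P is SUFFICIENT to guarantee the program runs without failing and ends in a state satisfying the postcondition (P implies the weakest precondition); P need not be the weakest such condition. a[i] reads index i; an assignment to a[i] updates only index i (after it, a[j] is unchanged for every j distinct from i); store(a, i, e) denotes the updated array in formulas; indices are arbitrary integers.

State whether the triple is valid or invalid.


Working backward. After the program, cnt < 7 must hold.
Before t := 3*cnt + 3: cnt < 7
Before tab[t + 1] := 2*cnt + 6: cnt < 7
Before c := n + 9: cnt < 7
The weakest precondition is cnt < 7.
Check whether cnt < 4 implies it.
Every state satisfying the precondition satisfies the weakest precondition: the implication holds.
Answer: valid


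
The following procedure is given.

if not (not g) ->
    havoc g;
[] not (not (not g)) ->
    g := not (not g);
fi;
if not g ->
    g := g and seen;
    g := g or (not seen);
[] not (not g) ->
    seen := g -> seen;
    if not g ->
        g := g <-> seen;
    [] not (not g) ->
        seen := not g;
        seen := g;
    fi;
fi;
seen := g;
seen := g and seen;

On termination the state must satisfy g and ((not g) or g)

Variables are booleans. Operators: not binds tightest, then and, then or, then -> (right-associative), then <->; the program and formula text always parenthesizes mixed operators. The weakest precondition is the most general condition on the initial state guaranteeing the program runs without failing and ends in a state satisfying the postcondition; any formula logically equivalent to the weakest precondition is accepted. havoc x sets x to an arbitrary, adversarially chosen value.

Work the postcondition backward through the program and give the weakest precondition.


Working backward. After the program, the postcondition g and ((not g) or g) must hold; in canonical form it is g.
Before seen := g and seen: g
Before seen := g: g
Then branch requires (g and seen) or (not seen); else branch requires (not g) -> (g <-> (g -> seen)).
Before the if: ((not g) -> ((g and seen) or (not seen))) and (g -> ((not g) -> (g <-> (g -> seen))))
Then branch requires not seen; else branch requires ((not g) -> ((g and seen) or (not seen))) and (g -> ((not g) -> (g <-> (g -> seen)))).
Before the if: (g -> (not seen)) and ((not g) -> (((not g) -> ((g and seen) or (not seen))) and (g -> ((not g) -> (g <-> (g -> seen))))))
Answer: WP = (g -> (not seen)) and ((not g) -> (((not g) -> ((g and seen) or (not seen))) and (g -> ((not g) -> (g <-> (g -> seen))))))


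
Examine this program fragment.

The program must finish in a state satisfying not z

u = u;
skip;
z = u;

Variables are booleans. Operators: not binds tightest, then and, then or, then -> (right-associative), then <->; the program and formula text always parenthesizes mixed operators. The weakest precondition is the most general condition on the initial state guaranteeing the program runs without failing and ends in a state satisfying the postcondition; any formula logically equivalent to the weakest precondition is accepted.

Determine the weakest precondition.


Working backward. After the program, not z must hold.
Before z := u: not u
Before skip: not u
Before u := u: not u
Answer: WP = not u


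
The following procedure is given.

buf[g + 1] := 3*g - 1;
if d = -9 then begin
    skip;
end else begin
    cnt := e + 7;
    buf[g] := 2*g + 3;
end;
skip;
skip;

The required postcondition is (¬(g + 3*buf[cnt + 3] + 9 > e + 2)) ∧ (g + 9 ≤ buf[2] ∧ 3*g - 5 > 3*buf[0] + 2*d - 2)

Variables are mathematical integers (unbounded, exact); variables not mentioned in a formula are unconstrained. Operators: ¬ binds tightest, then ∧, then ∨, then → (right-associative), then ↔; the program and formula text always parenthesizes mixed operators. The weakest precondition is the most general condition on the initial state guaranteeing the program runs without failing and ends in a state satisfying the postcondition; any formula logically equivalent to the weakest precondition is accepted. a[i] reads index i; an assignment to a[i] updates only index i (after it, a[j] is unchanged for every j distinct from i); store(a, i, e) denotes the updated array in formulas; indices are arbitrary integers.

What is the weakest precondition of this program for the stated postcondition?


Working backward. After the program, the postcondition (¬(g + 3*buf[cnt + 3] + 9 > e + 2)) ∧ (g + 9 ≤ buf[2] ∧ 3*g - 5 > 3*buf[0] + 2*d - 2) must hold; in canonical form it is (¬(3*buf[cnt + 3] + g > e - 7)) ∧ g ≤ buf[2] - 9 ∧ 3*g > 3*buf[0] + 2*d + 3.
Before skip: (¬(3*buf[cnt + 3] + g > e - 7)) ∧ g ≤ buf[2] - 9 ∧ 3*g > 3*buf[0] + 2*d + 3
Before skip: (¬(3*buf[cnt + 3] + g > e - 7)) ∧ g ≤ buf[2] - 9 ∧ 3*g > 3*buf[0] + 2*d + 3
Then branch requires (¬(3*buf[cnt + 3] + g > e - 7)) ∧ g ≤ buf[2] - 9 ∧ 3*g > 3*buf[0] + 2*d + 3; else branch requires (¬(3*store(buf, g, 2*g + 3)[e + 10] + g > e - 7)) ∧ g ≤ store(buf, g, 2*g + 3)[2] - 9 ∧ 3*g > 3*store(buf, g, 2*g + 3)[0] + 2*d + 3.
Before the if: (d = -9 → ((¬(3*buf[cnt + 3] + g > e - 7)) ∧ g ≤ buf[2] - 9 ∧ 3*g > 3*buf[0] + 2*d + 3)) ∧ ((¬(d = -9)) → ((¬(3*store(buf, g, 2*g + 3)[e + 10] + g > e - 7)) ∧ g ≤ store(buf, g, 2*g + 3)[2] - 9 ∧ 3*g > 3*store(buf, g, 2*g + 3)[0] + 2*d + 3))
Before buf[g + 1] := 3*g - 1: (d = -9 → ((¬(3*store(buf, g + 1, 3*g - 1)[cnt + 3] + g > e - 7)) ∧ g ≤ store(buf, g + 1, 3*g - 1)[2] - 9 ∧ 3*g > 3*store(buf, g + 1, 3*g - 1)[0] + 2*d + 3)) ∧ ((¬(d = -9)) → ((¬(3*store(store(buf, g + 1, 3*g - 1), g, 2*g + 3)[e + 10] + g > e - 7)) ∧ g ≤ store(store(buf, g + 1, 3*g - 1), g, 2*g + 3)[2] - 9 ∧ 3*g > 3*store(store(buf, g + 1, 3*g - 1), g, 2*g + 3)[0] + 2*d + 3))
Answer: WP = (d = -9 → ((¬(3*store(buf, g + 1, 3*g - 1)[cnt + 3] + g > e - 7)) ∧ g ≤ store(buf, g + 1, 3*g - 1)[2] - 9 ∧ 3*g > 3*store(buf, g + 1, 3*g - 1)[0] + 2*d + 3)) ∧ ((¬(d = -9)) → ((¬(3*store(store(buf, g + 1, 3*g - 1), g, 2*g + 3)[e + 10] + g > e - 7)) ∧ g ≤ store(store(buf, g + 1, 3*g - 1), g, 2*g + 3)[2] - 9 ∧ 3*g > 3*store(store(buf, g + 1, 3*g - 1), g, 2*g + 3)[0] + 2*d + 3))


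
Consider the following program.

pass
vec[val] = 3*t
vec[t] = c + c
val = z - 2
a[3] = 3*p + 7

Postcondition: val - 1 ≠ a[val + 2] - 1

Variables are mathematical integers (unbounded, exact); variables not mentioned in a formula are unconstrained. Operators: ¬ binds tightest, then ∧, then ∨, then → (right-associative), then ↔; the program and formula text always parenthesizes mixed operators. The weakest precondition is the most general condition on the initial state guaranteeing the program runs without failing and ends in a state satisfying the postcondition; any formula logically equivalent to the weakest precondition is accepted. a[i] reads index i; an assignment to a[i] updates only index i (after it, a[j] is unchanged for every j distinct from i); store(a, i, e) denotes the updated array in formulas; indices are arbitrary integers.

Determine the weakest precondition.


Working backward. After the program, the postcondition val - 1 ≠ a[val + 2] - 1 must hold; in canonical form it is val ≠ a[val + 2].
Before a[3] := 3*p + 7: val ≠ store(a, 3, 3*p + 7)[val + 2]
Before val := z - 2: z ≠ store(a, 3, 3*p + 7)[z] + 2
Before vec[t] := c + c: z ≠ store(a, 3, 3*p + 7)[z] + 2
Before vec[val] := 3*t: z ≠ store(a, 3, 3*p + 7)[z] + 2
Before skip: z ≠ store(a, 3, 3*p + 7)[z] + 2
Answer: WP = z ≠ store(a, 3, 3*p + 7)[z] + 2


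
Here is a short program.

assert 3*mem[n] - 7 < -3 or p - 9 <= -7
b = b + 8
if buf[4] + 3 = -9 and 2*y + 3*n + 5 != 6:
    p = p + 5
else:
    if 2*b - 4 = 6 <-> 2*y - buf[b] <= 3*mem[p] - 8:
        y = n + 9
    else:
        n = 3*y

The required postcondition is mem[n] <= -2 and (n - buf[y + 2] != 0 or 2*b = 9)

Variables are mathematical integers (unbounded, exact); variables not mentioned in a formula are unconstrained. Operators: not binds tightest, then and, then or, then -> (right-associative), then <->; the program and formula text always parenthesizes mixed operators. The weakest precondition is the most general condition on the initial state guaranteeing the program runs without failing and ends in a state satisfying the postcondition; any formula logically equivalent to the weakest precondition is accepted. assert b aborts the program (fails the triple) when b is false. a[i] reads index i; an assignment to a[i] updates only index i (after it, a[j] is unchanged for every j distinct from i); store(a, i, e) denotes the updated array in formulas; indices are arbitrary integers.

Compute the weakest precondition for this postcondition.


Working backward. After the program, the postcondition mem[n] <= -2 and (n - buf[y + 2] != 0 or 2*b = 9) must hold; in canonical form it is mem[n] <= -2 and (n != buf[y + 2] or 2*b = 9).
Then branch requires mem[n] <= -2 and (n != buf[y + 2] or 2*b = 9); else branch requires ((2*b = 10 <-> 2*y <= buf[b] + 3*mem[p] - 8) -> (mem[n] <= -2 and (n != buf[n + 11] or 2*b = 9))) and ((not (2*b = 10 <-> 2*y <= buf[b] + 3*mem[p] - 8)) -> (mem[3*y] <= -2 and (3*y != buf[y + 2] or 2*b = 9))).
Before the if: ((buf[4] = -12 and 3*n + 2*y != 1) -> (mem[n] <= -2 and (n != buf[y + 2] or 2*b = 9))) and ((not (buf[4] = -12 and 3*n + 2*y != 1)) -> (((2*b = 10 <-> 2*y <= buf[b] + 3*mem[p] - 8) -> (mem[n] <= -2 and (n != buf[n + 11] or 2*b = 9))) and ((not (2*b = 10 <-> 2*y <= buf[b] + 3*mem[p] - 8)) -> (mem[3*y] <= -2 and (3*y != buf[y + 2] or 2*b = 9)))))
Before b := b + 8: ((buf[4] = -12 and 3*n + 2*y != 1) -> (mem[n] <= -2 and (n != buf[y + 2] or 2*b = -7))) and ((not (buf[4] = -12 and 3*n + 2*y != 1)) -> (((2*b = -6 <-> 2*y <= buf[b + 8] + 3*mem[p] - 8) -> (mem[n] <= -2 and (n != buf[n + 11] or 2*b = -7))) and ((not (2*b = -6 <-> 2*y <= buf[b + 8] + 3*mem[p] - 8)) -> (mem[3*y] <= -2 and (3*y != buf[y + 2] or 2*b = -7)))))
Before assert 3*mem[n] - 7 < -3 or p - 9 <= -7: (3*mem[n] < 4 or p <= 2) and ((buf[4] = -12 and 3*n + 2*y != 1) -> (mem[n] <= -2 and (n != buf[y + 2] or 2*b = -7))) and ((not (buf[4] = -12 and 3*n + 2*y != 1)) -> (((2*b = -6 <-> 2*y <= buf[b + 8] + 3*mem[p] - 8) -> (mem[n] <= -2 and (n != buf[n + 11] or 2*b = -7))) and ((not (2*b = -6 <-> 2*y <= buf[b + 8] + 3*mem[p] - 8)) -> (mem[3*y] <= -2 and (3*y != buf[y + 2] or 2*b = -7)))))
Answer: WP = (3*mem[n] < 4 or p <= 2) and ((buf[4] = -12 and 3*n + 2*y != 1) -> (mem[n] <= -2 and (n != buf[y + 2] or 2*b = -7))) and ((not (buf[4] = -12 and 3*n + 2*y != 1)) -> (((2*b = -6 <-> 2*y <= buf[b + 8] + 3*mem[p] - 8) -> (mem[n] <= -2 and (n != buf[n + 11] or 2*b = -7))) and ((not (2*b = -6 <-> 2*y <= buf[b + 8] + 3*mem[p] - 8)) -> (mem[3*y] <= -2 and (3*y != buf[y + 2] or 2*b = -7)))))


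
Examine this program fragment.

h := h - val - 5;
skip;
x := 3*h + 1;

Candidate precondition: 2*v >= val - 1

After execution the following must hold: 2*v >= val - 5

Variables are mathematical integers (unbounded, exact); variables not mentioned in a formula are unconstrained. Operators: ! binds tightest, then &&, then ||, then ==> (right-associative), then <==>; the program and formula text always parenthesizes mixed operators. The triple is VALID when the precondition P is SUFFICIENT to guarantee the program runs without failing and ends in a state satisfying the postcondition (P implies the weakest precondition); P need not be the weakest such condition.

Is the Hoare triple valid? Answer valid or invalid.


Working backward. After the program, 2*v >= val - 5 must hold.
Before x := 3*h + 1: 2*v >= val - 5
Before skip: 2*v >= val - 5
Before h := h - val - 5: 2*v >= val - 5
The weakest precondition is 2*v >= val - 5.
Check whether 2*v >= val - 1 implies it.
Every state satisfying the precondition satisfies the weakest precondition: the implication holds.
Answer: valid
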